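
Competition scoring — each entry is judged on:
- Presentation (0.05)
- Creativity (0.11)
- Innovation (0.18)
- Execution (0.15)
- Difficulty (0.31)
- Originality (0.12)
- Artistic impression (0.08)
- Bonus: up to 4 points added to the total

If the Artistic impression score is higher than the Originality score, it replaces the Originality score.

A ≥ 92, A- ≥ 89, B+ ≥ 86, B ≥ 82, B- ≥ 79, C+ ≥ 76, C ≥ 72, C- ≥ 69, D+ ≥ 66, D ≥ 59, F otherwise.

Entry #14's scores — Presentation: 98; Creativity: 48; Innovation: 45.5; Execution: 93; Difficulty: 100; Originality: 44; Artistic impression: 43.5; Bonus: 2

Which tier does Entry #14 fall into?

Artistic impression (43.5) ≤ Originality (44), so Originality stays at 44.
Weighted total:
  Presentation 98 × 0.05 = 4.9
  Creativity 48 × 0.11 = 5.28
  Innovation 45.5 × 0.18 = 8.19
  Execution 93 × 0.15 = 13.95
  Difficulty 100 × 0.31 = 31
  Originality 44 × 0.12 = 5.28
  Artistic impression 43.5 × 0.08 = 3.48
Sum = 72.08
Bonus: 72.08 + 2 = 74.08
74.08 is ≥ 72 and < 76 → C

C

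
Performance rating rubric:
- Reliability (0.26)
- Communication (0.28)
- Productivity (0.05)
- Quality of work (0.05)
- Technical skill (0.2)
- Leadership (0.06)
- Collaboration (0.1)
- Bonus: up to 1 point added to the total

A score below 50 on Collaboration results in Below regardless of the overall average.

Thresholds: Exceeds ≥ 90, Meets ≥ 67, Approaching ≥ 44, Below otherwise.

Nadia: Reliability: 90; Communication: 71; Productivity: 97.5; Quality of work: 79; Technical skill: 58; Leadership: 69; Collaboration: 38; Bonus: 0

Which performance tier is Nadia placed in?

Collaboration score 38 < 50: minimum not met.
Weighted total:
  Reliability 90 × 0.26 = 23.4
  Communication 71 × 0.28 = 19.88
  Productivity 97.5 × 0.05 = 4.875
  Quality of work 79 × 0.05 = 3.95
  Technical skill 58 × 0.2 = 11.6
  Leadership 69 × 0.06 = 4.14
  Collaboration 38 × 0.1 = 3.8
Sum = 71.645
Bonus: 71.645 + 0 = 71.645
Because the Collaboration minimum was not met, the result is Below.

Below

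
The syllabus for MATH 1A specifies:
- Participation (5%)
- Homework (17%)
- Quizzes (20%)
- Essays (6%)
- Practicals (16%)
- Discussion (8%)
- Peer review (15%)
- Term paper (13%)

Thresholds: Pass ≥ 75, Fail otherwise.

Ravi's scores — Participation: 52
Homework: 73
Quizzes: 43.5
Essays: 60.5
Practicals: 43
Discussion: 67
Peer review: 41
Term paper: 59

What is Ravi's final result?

Weighted total:
  Participation 52 × 0.05 = 2.6
  Homework 73 × 0.17 = 12.41
  Quizzes 43.5 × 0.2 = 8.7
  Essays 60.5 × 0.06 = 3.63
  Practicals 43 × 0.16 = 6.88
  Discussion 67 × 0.08 = 5.36
  Peer review 41 × 0.15 = 6.15
  Term paper 59 × 0.13 = 7.67
Sum = 53.4
53.4 < 75 → Fail

Fail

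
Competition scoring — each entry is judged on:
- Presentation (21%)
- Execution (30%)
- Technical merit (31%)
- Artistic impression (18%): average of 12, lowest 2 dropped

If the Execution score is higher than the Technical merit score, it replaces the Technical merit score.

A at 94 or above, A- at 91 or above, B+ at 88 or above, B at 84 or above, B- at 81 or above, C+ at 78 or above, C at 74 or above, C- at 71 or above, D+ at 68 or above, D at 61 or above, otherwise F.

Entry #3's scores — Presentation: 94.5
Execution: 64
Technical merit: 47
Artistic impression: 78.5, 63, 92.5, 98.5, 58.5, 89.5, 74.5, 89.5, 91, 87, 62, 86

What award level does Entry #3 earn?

Artistic impression: drop 58.5, 62 → average of remaining 10 = 850/10 = 85
Execution (64) > Technical merit (47), so Technical merit counts as 64.
Weighted total:
  Presentation 94.5 × 0.21 = 19.845
  Execution 64 × 0.3 = 19.2
  Technical merit 64 × 0.31 = 19.84
  Artistic impression 85 × 0.18 = 15.3
Sum = 74.185
74.185 is ≥ 74 and < 78 → C

C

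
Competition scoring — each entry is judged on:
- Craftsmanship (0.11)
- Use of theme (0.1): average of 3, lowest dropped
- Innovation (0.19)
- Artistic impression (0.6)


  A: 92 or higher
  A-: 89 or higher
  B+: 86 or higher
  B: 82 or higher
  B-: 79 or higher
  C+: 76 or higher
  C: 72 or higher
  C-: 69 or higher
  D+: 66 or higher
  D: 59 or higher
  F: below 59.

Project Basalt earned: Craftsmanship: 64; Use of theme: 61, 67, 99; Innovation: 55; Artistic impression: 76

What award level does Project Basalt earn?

Use of theme: drop 61 → average of remaining 2 = 166/2 = 83
Weighted total:
  Craftsmanship 64 × 0.11 = 7.04
  Use of theme 83 × 0.1 = 8.3
  Innovation 55 × 0.19 = 10.45
  Artistic impression 76 × 0.6 = 45.6
Sum = 71.39
71.39 is ≥ 69 and < 72 → C-

C-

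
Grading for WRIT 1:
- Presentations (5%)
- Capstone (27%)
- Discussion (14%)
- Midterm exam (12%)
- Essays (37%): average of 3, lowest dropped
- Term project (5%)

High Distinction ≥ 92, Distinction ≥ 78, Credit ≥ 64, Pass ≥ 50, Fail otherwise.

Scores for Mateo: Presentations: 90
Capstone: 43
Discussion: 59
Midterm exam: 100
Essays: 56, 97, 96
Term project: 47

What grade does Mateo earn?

Credit

Essays: drop 56 → average of remaining 2 = 193/2 = 96.5
Weighted total:
  Presentations 90 × 0.05 = 4.5
  Capstone 43 × 0.27 = 11.61
  Discussion 59 × 0.14 = 8.26
  Midterm exam 100 × 0.12 = 12
  Essays 96.5 × 0.37 = 35.705
  Term project 47 × 0.05 = 2.35
Sum = 74.425
74.425 is ≥ 64 and < 78 → Credit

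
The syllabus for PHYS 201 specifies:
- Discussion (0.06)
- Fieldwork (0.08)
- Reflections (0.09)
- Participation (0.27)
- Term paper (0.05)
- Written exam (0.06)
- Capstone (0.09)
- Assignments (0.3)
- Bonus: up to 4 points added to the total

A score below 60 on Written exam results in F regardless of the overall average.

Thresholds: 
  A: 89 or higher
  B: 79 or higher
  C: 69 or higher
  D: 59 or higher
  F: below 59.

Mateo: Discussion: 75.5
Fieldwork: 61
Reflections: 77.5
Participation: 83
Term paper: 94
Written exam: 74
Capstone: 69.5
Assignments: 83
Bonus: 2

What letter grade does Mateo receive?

Written exam score 74 ≥ 60: minimum met.
Weighted total:
  Discussion 75.5 × 0.06 = 4.53
  Fieldwork 61 × 0.08 = 4.88
  Reflections 77.5 × 0.09 = 6.975
  Participation 83 × 0.27 = 22.41
  Term paper 94 × 0.05 = 4.7
  Written exam 74 × 0.06 = 4.44
  Capstone 69.5 × 0.09 = 6.255
  Assignments 83 × 0.3 = 24.9
Sum = 79.09
Bonus: 79.09 + 2 = 81.09
81.09 is ≥ 79 and < 89 → B

B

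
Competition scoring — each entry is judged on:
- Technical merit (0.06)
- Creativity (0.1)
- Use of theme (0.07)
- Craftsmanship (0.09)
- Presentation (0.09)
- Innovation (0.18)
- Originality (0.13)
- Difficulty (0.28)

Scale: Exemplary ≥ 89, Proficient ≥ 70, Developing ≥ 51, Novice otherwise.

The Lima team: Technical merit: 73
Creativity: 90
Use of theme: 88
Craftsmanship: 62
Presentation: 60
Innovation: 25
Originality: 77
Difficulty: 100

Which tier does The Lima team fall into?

Weighted total:
  Technical merit 73 × 0.06 = 4.38
  Creativity 90 × 0.1 = 9
  Use of theme 88 × 0.07 = 6.16
  Craftsmanship 62 × 0.09 = 5.58
  Presentation 60 × 0.09 = 5.4
  Innovation 25 × 0.18 = 4.5
  Originality 77 × 0.13 = 10.01
  Difficulty 100 × 0.28 = 28
Sum = 73.03
73.03 is ≥ 70 and < 89 → Proficient

Proficient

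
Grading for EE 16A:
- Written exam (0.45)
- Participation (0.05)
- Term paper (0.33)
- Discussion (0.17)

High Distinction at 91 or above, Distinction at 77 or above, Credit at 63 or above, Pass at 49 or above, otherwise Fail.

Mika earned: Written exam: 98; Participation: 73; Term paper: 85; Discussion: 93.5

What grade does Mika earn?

Weighted total:
  Written exam 98 × 0.45 = 44.1
  Participation 73 × 0.05 = 3.65
  Term paper 85 × 0.33 = 28.05
  Discussion 93.5 × 0.17 = 15.895
Sum = 91.695
91.695 ≥ 91 → High Distinction

High Distinction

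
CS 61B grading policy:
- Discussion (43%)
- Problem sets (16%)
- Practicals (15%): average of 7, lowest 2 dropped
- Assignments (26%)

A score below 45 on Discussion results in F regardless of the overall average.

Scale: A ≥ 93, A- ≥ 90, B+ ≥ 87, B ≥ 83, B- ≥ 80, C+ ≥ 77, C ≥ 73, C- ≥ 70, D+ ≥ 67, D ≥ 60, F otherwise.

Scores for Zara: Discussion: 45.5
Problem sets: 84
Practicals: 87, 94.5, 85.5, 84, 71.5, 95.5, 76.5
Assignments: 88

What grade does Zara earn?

D+

Practicals: drop 71.5, 76.5 → average of remaining 5 = 446.5/5 = 89.3
Discussion score 45.5 ≥ 45: minimum met.
Weighted total:
  Discussion 45.5 × 0.43 = 19.565
  Problem sets 84 × 0.16 = 13.44
  Practicals 89.3 × 0.15 = 13.395
  Assignments 88 × 0.26 = 22.88
Sum = 69.28
69.28 is ≥ 67 and < 70 → D+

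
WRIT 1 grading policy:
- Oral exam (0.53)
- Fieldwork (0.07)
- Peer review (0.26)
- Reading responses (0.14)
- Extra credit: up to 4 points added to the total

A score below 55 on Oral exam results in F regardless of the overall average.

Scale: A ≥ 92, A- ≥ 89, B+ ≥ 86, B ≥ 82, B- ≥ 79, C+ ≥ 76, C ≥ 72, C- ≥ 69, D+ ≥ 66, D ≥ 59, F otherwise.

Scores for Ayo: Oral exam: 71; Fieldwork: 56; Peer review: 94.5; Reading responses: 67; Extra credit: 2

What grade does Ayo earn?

Oral exam score 71 ≥ 55: minimum met.
Weighted total:
  Oral exam 71 × 0.53 = 37.63
  Fieldwork 56 × 0.07 = 3.92
  Peer review 94.5 × 0.26 = 24.57
  Reading responses 67 × 0.14 = 9.38
Sum = 75.5
Extra credit: 75.5 + 2 = 77.5
77.5 is ≥ 76 and < 79 → C+

C+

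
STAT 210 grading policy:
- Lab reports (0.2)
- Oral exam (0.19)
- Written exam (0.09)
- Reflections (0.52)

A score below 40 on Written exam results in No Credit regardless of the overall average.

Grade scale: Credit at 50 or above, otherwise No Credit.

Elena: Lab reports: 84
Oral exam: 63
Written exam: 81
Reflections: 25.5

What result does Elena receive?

No Credit

Written exam score 81 ≥ 40: minimum met.
Weighted total:
  Lab reports 84 × 0.2 = 16.8
  Oral exam 63 × 0.19 = 11.97
  Written exam 81 × 0.09 = 7.29
  Reflections 25.5 × 0.52 = 13.26
Sum = 49.32
49.32 < 50 → No Credit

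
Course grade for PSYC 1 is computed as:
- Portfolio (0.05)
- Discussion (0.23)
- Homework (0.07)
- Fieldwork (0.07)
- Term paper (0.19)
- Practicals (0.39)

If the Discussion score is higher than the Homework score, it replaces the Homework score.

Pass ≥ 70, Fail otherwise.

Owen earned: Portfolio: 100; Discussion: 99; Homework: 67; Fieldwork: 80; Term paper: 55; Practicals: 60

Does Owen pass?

Discussion (99) > Homework (67), so Homework counts as 99.
Weighted total:
  Portfolio 100 × 0.05 = 5
  Discussion 99 × 0.23 = 22.77
  Homework 99 × 0.07 = 6.93
  Fieldwork 80 × 0.07 = 5.6
  Term paper 55 × 0.19 = 10.45
  Practicals 60 × 0.39 = 23.4
Sum = 74.15
74.15 ≥ 70 → Pass

Pass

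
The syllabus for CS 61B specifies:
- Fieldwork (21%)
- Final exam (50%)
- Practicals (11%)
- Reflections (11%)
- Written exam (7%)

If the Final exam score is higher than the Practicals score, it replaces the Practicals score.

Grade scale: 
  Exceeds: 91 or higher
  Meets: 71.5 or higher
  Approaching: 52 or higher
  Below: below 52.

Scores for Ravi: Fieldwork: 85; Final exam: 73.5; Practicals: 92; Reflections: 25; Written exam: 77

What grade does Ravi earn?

Meets

Final exam (73.5) ≤ Practicals (92), so Practicals stays at 92.
Weighted total:
  Fieldwork 85 × 0.21 = 17.85
  Final exam 73.5 × 0.5 = 36.75
  Practicals 92 × 0.11 = 10.12
  Reflections 25 × 0.11 = 2.75
  Written exam 77 × 0.07 = 5.39
Sum = 72.86
72.86 is ≥ 71.5 and < 91 → Meets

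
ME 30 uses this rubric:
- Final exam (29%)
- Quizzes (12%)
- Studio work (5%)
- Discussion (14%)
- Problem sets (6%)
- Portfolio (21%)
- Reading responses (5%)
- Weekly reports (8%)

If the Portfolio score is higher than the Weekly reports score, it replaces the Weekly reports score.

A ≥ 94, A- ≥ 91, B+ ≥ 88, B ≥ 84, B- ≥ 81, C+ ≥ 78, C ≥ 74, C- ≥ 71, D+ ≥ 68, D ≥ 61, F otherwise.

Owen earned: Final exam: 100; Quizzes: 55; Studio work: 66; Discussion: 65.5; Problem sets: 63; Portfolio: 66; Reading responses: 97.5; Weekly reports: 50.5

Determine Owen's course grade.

C

Portfolio (66) > Weekly reports (50.5), so Weekly reports counts as 66.
Weighted total:
  Final exam 100 × 0.29 = 29
  Quizzes 55 × 0.12 = 6.6
  Studio work 66 × 0.05 = 3.3
  Discussion 65.5 × 0.14 = 9.17
  Problem sets 63 × 0.06 = 3.78
  Portfolio 66 × 0.21 = 13.86
  Reading responses 97.5 × 0.05 = 4.875
  Weekly reports 66 × 0.08 = 5.28
Sum = 75.865
75.865 is ≥ 74 and < 78 → C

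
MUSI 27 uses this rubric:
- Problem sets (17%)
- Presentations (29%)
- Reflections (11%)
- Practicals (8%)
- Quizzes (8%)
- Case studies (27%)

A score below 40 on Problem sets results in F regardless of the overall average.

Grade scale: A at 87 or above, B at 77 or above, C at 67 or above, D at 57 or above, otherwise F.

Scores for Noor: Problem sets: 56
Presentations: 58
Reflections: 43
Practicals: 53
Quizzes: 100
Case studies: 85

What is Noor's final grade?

Problem sets score 56 ≥ 40: minimum met.
Weighted total:
  Problem sets 56 × 0.17 = 9.52
  Presentations 58 × 0.29 = 16.82
  Reflections 43 × 0.11 = 4.73
  Practicals 53 × 0.08 = 4.24
  Quizzes 100 × 0.08 = 8
  Case studies 85 × 0.27 = 22.95
Sum = 66.26
66.26 is ≥ 57 and < 67 → D

D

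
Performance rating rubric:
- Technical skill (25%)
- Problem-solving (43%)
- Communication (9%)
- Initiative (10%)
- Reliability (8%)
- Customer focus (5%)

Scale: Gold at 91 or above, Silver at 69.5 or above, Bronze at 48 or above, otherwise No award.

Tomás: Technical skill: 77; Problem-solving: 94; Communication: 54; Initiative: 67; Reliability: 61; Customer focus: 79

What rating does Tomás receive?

Weighted total:
  Technical skill 77 × 0.25 = 19.25
  Problem-solving 94 × 0.43 = 40.42
  Communication 54 × 0.09 = 4.86
  Initiative 67 × 0.1 = 6.7
  Reliability 61 × 0.08 = 4.88
  Customer focus 79 × 0.05 = 3.95
Sum = 80.06
80.06 is ≥ 69.5 and < 91 → Silver

Silver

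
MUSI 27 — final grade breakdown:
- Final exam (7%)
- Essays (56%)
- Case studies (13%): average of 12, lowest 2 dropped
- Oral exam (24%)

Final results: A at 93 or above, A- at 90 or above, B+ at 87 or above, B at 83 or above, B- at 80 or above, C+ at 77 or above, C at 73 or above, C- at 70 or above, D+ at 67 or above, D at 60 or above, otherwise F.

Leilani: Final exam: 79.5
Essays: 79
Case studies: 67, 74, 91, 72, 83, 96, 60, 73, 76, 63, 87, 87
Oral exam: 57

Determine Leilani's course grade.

Case studies: drop 60, 63 → average of remaining 10 = 806/10 = 80.6
Weighted total:
  Final exam 79.5 × 0.07 = 5.565
  Essays 79 × 0.56 = 44.24
  Case studies 80.6 × 0.13 = 10.478
  Oral exam 57 × 0.24 = 13.68
Sum = 73.963
73.963 is ≥ 73 and < 77 → C

C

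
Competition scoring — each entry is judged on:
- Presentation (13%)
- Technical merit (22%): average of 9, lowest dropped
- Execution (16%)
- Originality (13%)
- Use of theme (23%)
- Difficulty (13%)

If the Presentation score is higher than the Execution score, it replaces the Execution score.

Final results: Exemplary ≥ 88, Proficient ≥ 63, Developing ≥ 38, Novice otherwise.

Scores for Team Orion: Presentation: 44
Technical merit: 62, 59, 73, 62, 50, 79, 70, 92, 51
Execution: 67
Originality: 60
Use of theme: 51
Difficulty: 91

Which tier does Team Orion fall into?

Technical merit: drop 50 → average of remaining 8 = 548/8 = 68.5
Presentation (44) ≤ Execution (67), so Execution stays at 67.
Weighted total:
  Presentation 44 × 0.13 = 5.72
  Technical merit 68.5 × 0.22 = 15.07
  Execution 67 × 0.16 = 10.72
  Originality 60 × 0.13 = 7.8
  Use of theme 51 × 0.23 = 11.73
  Difficulty 91 × 0.13 = 11.83
Sum = 62.87
62.87 is ≥ 38 and < 63 → Developing

Developing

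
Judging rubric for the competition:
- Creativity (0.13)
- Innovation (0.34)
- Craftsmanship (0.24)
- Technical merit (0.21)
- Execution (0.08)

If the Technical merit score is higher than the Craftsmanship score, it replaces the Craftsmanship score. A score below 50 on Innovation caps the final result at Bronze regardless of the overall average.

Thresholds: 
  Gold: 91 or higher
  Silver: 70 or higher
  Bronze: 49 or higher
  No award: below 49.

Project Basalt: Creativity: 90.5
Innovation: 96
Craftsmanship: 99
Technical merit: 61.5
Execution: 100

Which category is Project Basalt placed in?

Silver

Technical merit (61.5) ≤ Craftsmanship (99), so Craftsmanship stays at 99.
Innovation score 96 ≥ 50: minimum met.
Weighted total:
  Creativity 90.5 × 0.13 = 11.765
  Innovation 96 × 0.34 = 32.64
  Craftsmanship 99 × 0.24 = 23.76
  Technical merit 61.5 × 0.21 = 12.915
  Execution 100 × 0.08 = 8
Sum = 89.08
89.08 is ≥ 70 and < 91 → Silver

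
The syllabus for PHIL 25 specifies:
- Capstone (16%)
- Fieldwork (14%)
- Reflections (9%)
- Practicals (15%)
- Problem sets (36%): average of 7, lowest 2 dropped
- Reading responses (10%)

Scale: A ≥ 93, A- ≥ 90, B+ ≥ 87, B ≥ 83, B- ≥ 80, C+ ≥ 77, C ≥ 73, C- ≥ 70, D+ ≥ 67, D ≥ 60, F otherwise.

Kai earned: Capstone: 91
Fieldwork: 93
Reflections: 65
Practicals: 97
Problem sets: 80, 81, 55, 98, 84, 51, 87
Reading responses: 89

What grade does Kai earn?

Problem sets: drop 51, 55 → average of remaining 5 = 430/5 = 86
Weighted total:
  Capstone 91 × 0.16 = 14.56
  Fieldwork 93 × 0.14 = 13.02
  Reflections 65 × 0.09 = 5.85
  Practicals 97 × 0.15 = 14.55
  Problem sets 86 × 0.36 = 30.96
  Reading responses 89 × 0.1 = 8.9
Sum = 87.84
87.84 is ≥ 87 and < 90 → B+

B+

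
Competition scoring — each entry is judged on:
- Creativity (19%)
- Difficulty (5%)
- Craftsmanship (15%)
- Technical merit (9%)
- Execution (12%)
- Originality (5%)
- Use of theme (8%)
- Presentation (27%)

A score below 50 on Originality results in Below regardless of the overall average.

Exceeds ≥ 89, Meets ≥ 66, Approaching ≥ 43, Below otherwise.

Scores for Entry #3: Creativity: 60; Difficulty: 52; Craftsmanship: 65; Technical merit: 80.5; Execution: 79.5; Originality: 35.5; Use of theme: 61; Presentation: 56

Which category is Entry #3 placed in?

Below

Originality score 35.5 < 50: minimum not met.
Weighted total:
  Creativity 60 × 0.19 = 11.4
  Difficulty 52 × 0.05 = 2.6
  Craftsmanship 65 × 0.15 = 9.75
  Technical merit 80.5 × 0.09 = 7.245
  Execution 79.5 × 0.12 = 9.54
  Originality 35.5 × 0.05 = 1.775
  Use of theme 61 × 0.08 = 4.88
  Presentation 56 × 0.27 = 15.12
Sum = 62.31
Because the Originality minimum was not met, the result is Below.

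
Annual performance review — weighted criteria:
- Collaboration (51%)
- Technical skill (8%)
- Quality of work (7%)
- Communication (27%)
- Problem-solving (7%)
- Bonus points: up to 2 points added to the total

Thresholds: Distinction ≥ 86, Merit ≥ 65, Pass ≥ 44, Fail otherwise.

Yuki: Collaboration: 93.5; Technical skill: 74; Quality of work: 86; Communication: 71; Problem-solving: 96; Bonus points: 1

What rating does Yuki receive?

Distinction

Weighted total:
  Collaboration 93.5 × 0.51 = 47.685
  Technical skill 74 × 0.08 = 5.92
  Quality of work 86 × 0.07 = 6.02
  Communication 71 × 0.27 = 19.17
  Problem-solving 96 × 0.07 = 6.72
Sum = 85.515
Bonus points: 85.515 + 1 = 86.515
86.515 ≥ 86 → Distinction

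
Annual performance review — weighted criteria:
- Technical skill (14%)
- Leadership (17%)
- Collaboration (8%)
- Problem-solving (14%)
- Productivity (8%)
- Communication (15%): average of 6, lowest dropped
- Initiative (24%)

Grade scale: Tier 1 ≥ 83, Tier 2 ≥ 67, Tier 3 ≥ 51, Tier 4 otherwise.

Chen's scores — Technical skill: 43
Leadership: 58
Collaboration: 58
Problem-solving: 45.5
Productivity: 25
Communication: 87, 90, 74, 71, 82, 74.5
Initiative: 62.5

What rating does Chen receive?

Tier 3

Communication: drop 71 → average of remaining 5 = 407.5/5 = 81.5
Weighted total:
  Technical skill 43 × 0.14 = 6.02
  Leadership 58 × 0.17 = 9.86
  Collaboration 58 × 0.08 = 4.64
  Problem-solving 45.5 × 0.14 = 6.37
  Productivity 25 × 0.08 = 2
  Communication 81.5 × 0.15 = 12.225
  Initiative 62.5 × 0.24 = 15
Sum = 56.115
56.115 is ≥ 51 and < 67 → Tier 3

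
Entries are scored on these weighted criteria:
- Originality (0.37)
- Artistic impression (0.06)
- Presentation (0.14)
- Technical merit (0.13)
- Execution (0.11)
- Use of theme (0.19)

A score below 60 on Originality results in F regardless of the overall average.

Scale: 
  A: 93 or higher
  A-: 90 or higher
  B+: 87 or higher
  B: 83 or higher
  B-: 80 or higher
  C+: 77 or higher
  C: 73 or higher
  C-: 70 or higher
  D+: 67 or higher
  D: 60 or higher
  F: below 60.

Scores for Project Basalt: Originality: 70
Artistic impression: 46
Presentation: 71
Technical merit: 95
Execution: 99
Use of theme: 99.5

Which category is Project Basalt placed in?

B-

Originality score 70 ≥ 60: minimum met.
Weighted total:
  Originality 70 × 0.37 = 25.9
  Artistic impression 46 × 0.06 = 2.76
  Presentation 71 × 0.14 = 9.94
  Technical merit 95 × 0.13 = 12.35
  Execution 99 × 0.11 = 10.89
  Use of theme 99.5 × 0.19 = 18.905
Sum = 80.745
80.745 is ≥ 80 and < 83 → B-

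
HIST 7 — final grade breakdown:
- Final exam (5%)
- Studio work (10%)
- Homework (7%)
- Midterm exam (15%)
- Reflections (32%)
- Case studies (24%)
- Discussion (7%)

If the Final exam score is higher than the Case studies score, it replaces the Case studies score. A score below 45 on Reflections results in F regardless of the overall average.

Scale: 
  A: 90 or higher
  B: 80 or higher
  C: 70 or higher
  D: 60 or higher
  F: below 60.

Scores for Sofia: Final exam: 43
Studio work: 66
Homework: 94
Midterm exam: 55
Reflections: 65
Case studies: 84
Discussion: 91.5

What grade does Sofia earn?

Final exam (43) ≤ Case studies (84), so Case studies stays at 84.
Reflections score 65 ≥ 45: minimum met.
Weighted total:
  Final exam 43 × 0.05 = 2.15
  Studio work 66 × 0.1 = 6.6
  Homework 94 × 0.07 = 6.58
  Midterm exam 55 × 0.15 = 8.25
  Reflections 65 × 0.32 = 20.8
  Case studies 84 × 0.24 = 20.16
  Discussion 91.5 × 0.07 = 6.405
Sum = 70.945
70.945 is ≥ 70 and < 80 → C

C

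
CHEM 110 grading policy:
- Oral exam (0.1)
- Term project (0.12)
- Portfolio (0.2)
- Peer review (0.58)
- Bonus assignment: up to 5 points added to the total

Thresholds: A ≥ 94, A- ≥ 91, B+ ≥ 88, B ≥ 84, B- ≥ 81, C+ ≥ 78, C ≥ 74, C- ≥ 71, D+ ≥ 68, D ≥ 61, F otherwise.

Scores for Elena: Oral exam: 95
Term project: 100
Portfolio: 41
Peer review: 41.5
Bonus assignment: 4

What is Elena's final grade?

F

Weighted total:
  Oral exam 95 × 0.1 = 9.5
  Term project 100 × 0.12 = 12
  Portfolio 41 × 0.2 = 8.2
  Peer review 41.5 × 0.58 = 24.07
Sum = 53.77
Bonus assignment: 53.77 + 4 = 57.77
57.77 < 61 → F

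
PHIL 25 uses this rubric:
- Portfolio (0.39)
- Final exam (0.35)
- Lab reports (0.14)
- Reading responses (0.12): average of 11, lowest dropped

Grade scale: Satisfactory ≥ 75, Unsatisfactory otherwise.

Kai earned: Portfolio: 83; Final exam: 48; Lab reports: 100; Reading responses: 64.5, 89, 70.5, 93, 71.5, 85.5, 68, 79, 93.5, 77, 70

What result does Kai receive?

Unsatisfactory

Reading responses: drop 64.5 → average of remaining 10 = 797/10 = 79.7
Weighted total:
  Portfolio 83 × 0.39 = 32.37
  Final exam 48 × 0.35 = 16.8
  Lab reports 100 × 0.14 = 14
  Reading responses 79.7 × 0.12 = 9.564
Sum = 72.734
72.734 < 75 → Unsatisfactory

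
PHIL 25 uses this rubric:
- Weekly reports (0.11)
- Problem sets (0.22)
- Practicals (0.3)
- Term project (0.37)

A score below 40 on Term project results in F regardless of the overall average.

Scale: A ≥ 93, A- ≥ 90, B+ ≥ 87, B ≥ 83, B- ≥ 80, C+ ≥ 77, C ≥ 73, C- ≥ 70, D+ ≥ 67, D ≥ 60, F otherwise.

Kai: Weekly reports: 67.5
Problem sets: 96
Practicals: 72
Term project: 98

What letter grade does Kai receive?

B

Term project score 98 ≥ 40: minimum met.
Weighted total:
  Weekly reports 67.5 × 0.11 = 7.425
  Problem sets 96 × 0.22 = 21.12
  Practicals 72 × 0.3 = 21.6
  Term project 98 × 0.37 = 36.26
Sum = 86.405
86.405 is ≥ 83 and < 87 → B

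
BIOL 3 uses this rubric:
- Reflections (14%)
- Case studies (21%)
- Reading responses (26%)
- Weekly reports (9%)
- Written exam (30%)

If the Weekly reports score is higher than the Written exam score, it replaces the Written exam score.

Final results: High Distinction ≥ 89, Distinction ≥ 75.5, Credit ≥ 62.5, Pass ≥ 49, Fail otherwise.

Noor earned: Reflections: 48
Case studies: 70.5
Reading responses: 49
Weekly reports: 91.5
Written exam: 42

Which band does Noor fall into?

Weekly reports (91.5) > Written exam (42), so Written exam counts as 91.5.
Weighted total:
  Reflections 48 × 0.14 = 6.72
  Case studies 70.5 × 0.21 = 14.805
  Reading responses 49 × 0.26 = 12.74
  Weekly reports 91.5 × 0.09 = 8.235
  Written exam 91.5 × 0.3 = 27.45
Sum = 69.95
69.95 is ≥ 62.5 and < 75.5 → Credit

Credit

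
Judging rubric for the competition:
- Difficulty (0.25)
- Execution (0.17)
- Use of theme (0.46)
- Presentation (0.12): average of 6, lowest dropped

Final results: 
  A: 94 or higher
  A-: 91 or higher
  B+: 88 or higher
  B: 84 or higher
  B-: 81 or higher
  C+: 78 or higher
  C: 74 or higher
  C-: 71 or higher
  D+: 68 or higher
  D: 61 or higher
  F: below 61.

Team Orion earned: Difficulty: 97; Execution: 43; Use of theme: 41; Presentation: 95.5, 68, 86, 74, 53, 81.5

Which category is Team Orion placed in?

F

Presentation: drop 53 → average of remaining 5 = 405/5 = 81
Weighted total:
  Difficulty 97 × 0.25 = 24.25
  Execution 43 × 0.17 = 7.31
  Use of theme 41 × 0.46 = 18.86
  Presentation 81 × 0.12 = 9.72
Sum = 60.14
60.14 < 61 → F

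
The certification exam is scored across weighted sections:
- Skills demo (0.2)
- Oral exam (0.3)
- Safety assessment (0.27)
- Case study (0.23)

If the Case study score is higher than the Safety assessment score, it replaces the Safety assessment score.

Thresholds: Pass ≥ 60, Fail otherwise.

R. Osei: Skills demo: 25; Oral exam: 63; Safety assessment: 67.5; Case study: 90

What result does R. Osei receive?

Pass

Case study (90) > Safety assessment (67.5), so Safety assessment counts as 90.
Weighted total:
  Skills demo 25 × 0.2 = 5
  Oral exam 63 × 0.3 = 18.9
  Safety assessment 90 × 0.27 = 24.3
  Case study 90 × 0.23 = 20.7
Sum = 68.9
68.9 ≥ 60 → Pass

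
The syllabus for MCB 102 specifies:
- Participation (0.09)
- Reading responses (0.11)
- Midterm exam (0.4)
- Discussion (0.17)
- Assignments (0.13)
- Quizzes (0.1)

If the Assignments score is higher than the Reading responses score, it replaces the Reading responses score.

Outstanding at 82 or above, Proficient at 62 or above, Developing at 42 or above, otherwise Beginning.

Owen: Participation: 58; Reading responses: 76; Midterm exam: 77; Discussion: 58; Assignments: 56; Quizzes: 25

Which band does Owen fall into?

Assignments (56) ≤ Reading responses (76), so Reading responses stays at 76.
Weighted total:
  Participation 58 × 0.09 = 5.22
  Reading responses 76 × 0.11 = 8.36
  Midterm exam 77 × 0.4 = 30.8
  Discussion 58 × 0.17 = 9.86
  Assignments 56 × 0.13 = 7.28
  Quizzes 25 × 0.1 = 2.5
Sum = 64.02
64.02 is ≥ 62 and < 82 → Proficient

Proficient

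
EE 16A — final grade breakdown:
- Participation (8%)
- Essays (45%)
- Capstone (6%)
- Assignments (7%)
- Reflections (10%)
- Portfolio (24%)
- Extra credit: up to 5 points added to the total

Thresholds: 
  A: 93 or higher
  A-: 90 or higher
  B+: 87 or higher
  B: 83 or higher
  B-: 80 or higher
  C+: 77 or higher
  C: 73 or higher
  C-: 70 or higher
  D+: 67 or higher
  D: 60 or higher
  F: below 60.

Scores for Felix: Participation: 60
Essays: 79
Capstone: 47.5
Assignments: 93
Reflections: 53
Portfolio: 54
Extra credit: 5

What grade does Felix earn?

Weighted total:
  Participation 60 × 0.08 = 4.8
  Essays 79 × 0.45 = 35.55
  Capstone 47.5 × 0.06 = 2.85
  Assignments 93 × 0.07 = 6.51
  Reflections 53 × 0.1 = 5.3
  Portfolio 54 × 0.24 = 12.96
Sum = 67.97
Extra credit: 67.97 + 5 = 72.97
72.97 is ≥ 70 and < 73 → C-

C-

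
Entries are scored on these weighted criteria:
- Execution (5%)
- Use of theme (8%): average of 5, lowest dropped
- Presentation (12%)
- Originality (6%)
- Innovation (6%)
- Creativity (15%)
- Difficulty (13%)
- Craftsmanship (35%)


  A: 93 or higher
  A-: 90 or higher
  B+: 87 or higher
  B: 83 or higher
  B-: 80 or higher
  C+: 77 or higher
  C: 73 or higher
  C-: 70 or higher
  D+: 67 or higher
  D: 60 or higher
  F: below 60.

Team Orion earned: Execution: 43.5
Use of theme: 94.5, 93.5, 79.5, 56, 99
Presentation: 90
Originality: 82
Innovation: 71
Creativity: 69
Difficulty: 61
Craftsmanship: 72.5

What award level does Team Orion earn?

Use of theme: drop 56 → average of remaining 4 = 366.5/4 = 91.625
Weighted total:
  Execution 43.5 × 0.05 = 2.175
  Use of theme 91.625 × 0.08 = 7.33
  Presentation 90 × 0.12 = 10.8
  Originality 82 × 0.06 = 4.92
  Innovation 71 × 0.06 = 4.26
  Creativity 69 × 0.15 = 10.35
  Difficulty 61 × 0.13 = 7.93
  Craftsmanship 72.5 × 0.35 = 25.375
Sum = 73.14
73.14 is ≥ 73 and < 77 → C

C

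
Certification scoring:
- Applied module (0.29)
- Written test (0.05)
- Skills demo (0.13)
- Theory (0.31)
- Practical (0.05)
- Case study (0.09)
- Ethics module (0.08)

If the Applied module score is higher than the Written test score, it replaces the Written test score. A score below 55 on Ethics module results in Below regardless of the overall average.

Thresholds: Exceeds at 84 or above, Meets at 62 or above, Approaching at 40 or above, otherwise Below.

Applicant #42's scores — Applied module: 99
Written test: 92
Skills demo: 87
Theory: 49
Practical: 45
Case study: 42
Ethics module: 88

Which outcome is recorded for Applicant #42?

Applied module (99) > Written test (92), so Written test counts as 99.
Ethics module score 88 ≥ 55: minimum met.
Weighted total:
  Applied module 99 × 0.29 = 28.71
  Written test 99 × 0.05 = 4.95
  Skills demo 87 × 0.13 = 11.31
  Theory 49 × 0.31 = 15.19
  Practical 45 × 0.05 = 2.25
  Case study 42 × 0.09 = 3.78
  Ethics module 88 × 0.08 = 7.04
Sum = 73.23
73.23 is ≥ 62 and < 84 → Meets

Meets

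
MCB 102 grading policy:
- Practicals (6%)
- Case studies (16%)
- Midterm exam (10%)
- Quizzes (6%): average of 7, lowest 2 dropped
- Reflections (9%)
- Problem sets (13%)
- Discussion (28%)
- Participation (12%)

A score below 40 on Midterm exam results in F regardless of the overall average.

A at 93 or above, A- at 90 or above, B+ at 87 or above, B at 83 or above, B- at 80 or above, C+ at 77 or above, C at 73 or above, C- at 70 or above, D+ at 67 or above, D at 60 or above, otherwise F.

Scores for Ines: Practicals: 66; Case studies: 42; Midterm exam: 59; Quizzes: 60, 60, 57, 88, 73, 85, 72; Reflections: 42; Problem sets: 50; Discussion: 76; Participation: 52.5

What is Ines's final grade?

F

Quizzes: drop 57, 60 → average of remaining 5 = 378/5 = 75.6
Midterm exam score 59 ≥ 40: minimum met.
Weighted total:
  Practicals 66 × 0.06 = 3.96
  Case studies 42 × 0.16 = 6.72
  Midterm exam 59 × 0.1 = 5.9
  Quizzes 75.6 × 0.06 = 4.536
  Reflections 42 × 0.09 = 3.78
  Problem sets 50 × 0.13 = 6.5
  Discussion 76 × 0.28 = 21.28
  Participation 52.5 × 0.12 = 6.3
Sum = 58.976
58.976 < 60 → F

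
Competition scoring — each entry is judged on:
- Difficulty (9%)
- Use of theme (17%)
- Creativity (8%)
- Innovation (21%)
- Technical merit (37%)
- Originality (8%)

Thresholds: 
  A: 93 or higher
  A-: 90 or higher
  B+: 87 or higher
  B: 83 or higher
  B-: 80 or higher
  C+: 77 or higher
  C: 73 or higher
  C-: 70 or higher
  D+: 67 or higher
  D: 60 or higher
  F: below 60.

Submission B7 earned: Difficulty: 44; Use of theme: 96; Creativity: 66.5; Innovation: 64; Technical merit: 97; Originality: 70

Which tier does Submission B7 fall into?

Weighted total:
  Difficulty 44 × 0.09 = 3.96
  Use of theme 96 × 0.17 = 16.32
  Creativity 66.5 × 0.08 = 5.32
  Innovation 64 × 0.21 = 13.44
  Technical merit 97 × 0.37 = 35.89
  Originality 70 × 0.08 = 5.6
Sum = 80.53
80.53 is ≥ 80 and < 83 → B-

B-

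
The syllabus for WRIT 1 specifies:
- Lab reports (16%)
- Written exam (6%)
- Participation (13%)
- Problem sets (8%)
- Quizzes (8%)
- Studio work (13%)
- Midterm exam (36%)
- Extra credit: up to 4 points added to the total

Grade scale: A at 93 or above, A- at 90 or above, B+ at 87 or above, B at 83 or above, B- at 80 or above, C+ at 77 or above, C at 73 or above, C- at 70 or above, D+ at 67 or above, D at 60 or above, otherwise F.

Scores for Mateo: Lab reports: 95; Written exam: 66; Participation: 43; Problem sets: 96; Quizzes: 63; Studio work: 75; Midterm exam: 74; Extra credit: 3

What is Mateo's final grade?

Weighted total:
  Lab reports 95 × 0.16 = 15.2
  Written exam 66 × 0.06 = 3.96
  Participation 43 × 0.13 = 5.59
  Problem sets 96 × 0.08 = 7.68
  Quizzes 63 × 0.08 = 5.04
  Studio work 75 × 0.13 = 9.75
  Midterm exam 74 × 0.36 = 26.64
Sum = 73.86
Extra credit: 73.86 + 3 = 76.86
76.86 is ≥ 73 and < 77 → C

C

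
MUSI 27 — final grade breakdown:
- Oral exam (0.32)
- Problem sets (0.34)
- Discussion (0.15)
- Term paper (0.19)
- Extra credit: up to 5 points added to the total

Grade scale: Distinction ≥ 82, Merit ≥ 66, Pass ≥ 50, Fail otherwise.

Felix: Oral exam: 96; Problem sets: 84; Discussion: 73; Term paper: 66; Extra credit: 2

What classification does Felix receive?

Distinction

Weighted total:
  Oral exam 96 × 0.32 = 30.72
  Problem sets 84 × 0.34 = 28.56
  Discussion 73 × 0.15 = 10.95
  Term paper 66 × 0.19 = 12.54
Sum = 82.77
Extra credit: 82.77 + 2 = 84.77
84.77 ≥ 82 → Distinction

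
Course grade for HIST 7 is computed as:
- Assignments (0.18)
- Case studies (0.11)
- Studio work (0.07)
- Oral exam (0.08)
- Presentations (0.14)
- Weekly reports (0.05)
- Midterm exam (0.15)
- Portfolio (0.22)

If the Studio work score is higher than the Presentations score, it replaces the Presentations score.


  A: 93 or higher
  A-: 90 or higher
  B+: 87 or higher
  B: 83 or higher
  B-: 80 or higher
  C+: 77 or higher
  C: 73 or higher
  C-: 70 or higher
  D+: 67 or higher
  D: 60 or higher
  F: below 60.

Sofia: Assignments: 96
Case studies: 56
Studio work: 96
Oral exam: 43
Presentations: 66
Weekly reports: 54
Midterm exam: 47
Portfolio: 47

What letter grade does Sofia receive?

D+

Studio work (96) > Presentations (66), so Presentations counts as 96.
Weighted total:
  Assignments 96 × 0.18 = 17.28
  Case studies 56 × 0.11 = 6.16
  Studio work 96 × 0.07 = 6.72
  Oral exam 43 × 0.08 = 3.44
  Presentations 96 × 0.14 = 13.44
  Weekly reports 54 × 0.05 = 2.7
  Midterm exam 47 × 0.15 = 7.05
  Portfolio 47 × 0.22 = 10.34
Sum = 67.13
67.13 is ≥ 67 and < 70 → D+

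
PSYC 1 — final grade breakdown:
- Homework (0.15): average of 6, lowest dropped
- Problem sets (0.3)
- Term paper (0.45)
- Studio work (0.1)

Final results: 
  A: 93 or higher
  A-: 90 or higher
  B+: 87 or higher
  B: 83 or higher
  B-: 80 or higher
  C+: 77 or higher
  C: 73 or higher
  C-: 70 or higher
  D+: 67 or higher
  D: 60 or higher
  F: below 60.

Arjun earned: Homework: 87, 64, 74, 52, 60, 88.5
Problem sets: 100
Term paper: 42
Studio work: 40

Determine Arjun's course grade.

D

Homework: drop 52 → average of remaining 5 = 373.5/5 = 74.7
Weighted total:
  Homework 74.7 × 0.15 = 11.205
  Problem sets 100 × 0.3 = 30
  Term paper 42 × 0.45 = 18.9
  Studio work 40 × 0.1 = 4
Sum = 64.105
64.105 is ≥ 60 and < 67 → D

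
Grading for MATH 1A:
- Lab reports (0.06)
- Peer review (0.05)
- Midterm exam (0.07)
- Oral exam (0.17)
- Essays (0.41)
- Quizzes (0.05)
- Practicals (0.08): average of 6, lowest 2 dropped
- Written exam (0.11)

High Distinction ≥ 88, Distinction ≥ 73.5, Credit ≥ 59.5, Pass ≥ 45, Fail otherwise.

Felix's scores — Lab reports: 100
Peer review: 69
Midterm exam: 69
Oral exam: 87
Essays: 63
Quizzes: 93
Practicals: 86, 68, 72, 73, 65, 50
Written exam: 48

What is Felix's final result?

Credit

Practicals: drop 50, 65 → average of remaining 4 = 299/4 = 74.75
Weighted total:
  Lab reports 100 × 0.06 = 6
  Peer review 69 × 0.05 = 3.45
  Midterm exam 69 × 0.07 = 4.83
  Oral exam 87 × 0.17 = 14.79
  Essays 63 × 0.41 = 25.83
  Quizzes 93 × 0.05 = 4.65
  Practicals 74.75 × 0.08 = 5.98
  Written exam 48 × 0.11 = 5.28
Sum = 70.81
70.81 is ≥ 59.5 and < 73.5 → Credit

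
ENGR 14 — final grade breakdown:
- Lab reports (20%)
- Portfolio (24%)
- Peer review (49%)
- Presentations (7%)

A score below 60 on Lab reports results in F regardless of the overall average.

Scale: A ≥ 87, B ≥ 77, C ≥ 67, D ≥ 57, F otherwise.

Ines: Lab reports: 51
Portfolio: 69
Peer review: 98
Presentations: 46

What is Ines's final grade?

F

Lab reports score 51 < 60: minimum not met.
Weighted total:
  Lab reports 51 × 0.2 = 10.2
  Portfolio 69 × 0.24 = 16.56
  Peer review 98 × 0.49 = 48.02
  Presentations 46 × 0.07 = 3.22
Sum = 78
Because the Lab reports minimum was not met, the result is F.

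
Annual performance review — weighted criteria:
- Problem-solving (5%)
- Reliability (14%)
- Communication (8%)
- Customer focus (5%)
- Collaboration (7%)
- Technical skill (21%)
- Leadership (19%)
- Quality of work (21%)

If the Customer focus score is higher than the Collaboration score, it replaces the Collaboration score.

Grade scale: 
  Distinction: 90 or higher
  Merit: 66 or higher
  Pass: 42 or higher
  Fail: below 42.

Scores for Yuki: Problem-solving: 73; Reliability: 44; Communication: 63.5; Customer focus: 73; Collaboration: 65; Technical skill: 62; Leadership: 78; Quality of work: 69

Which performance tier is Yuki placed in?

Pass

Customer focus (73) > Collaboration (65), so Collaboration counts as 73.
Weighted total:
  Problem-solving 73 × 0.05 = 3.65
  Reliability 44 × 0.14 = 6.16
  Communication 63.5 × 0.08 = 5.08
  Customer focus 73 × 0.05 = 3.65
  Collaboration 73 × 0.07 = 5.11
  Technical skill 62 × 0.21 = 13.02
  Leadership 78 × 0.19 = 14.82
  Quality of work 69 × 0.21 = 14.49
Sum = 65.98
65.98 is ≥ 42 and < 66 → Pass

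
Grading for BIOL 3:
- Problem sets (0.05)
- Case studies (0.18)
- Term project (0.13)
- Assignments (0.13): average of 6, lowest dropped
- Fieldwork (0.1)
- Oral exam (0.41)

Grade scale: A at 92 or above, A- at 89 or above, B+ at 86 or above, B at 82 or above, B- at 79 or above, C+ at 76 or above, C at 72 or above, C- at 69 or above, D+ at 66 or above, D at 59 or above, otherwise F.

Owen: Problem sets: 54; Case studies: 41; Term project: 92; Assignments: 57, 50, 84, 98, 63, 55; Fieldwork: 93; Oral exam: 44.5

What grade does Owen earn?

Assignments: drop 50 → average of remaining 5 = 357/5 = 71.4
Weighted total:
  Problem sets 54 × 0.05 = 2.7
  Case studies 41 × 0.18 = 7.38
  Term project 92 × 0.13 = 11.96
  Assignments 71.4 × 0.13 = 9.282
  Fieldwork 93 × 0.1 = 9.3
  Oral exam 44.5 × 0.41 = 18.245
Sum = 58.867
58.867 < 59 → F

F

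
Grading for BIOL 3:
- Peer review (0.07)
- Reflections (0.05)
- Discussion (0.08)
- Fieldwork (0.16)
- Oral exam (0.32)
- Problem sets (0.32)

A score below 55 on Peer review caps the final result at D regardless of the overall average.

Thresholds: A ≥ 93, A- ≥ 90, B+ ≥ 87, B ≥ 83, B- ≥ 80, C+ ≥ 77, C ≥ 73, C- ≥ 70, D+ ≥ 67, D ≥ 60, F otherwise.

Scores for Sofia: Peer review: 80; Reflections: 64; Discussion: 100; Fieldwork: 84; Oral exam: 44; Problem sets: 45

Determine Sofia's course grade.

Peer review score 80 ≥ 55: minimum met.
Weighted total:
  Peer review 80 × 0.07 = 5.6
  Reflections 64 × 0.05 = 3.2
  Discussion 100 × 0.08 = 8
  Fieldwork 84 × 0.16 = 13.44
  Oral exam 44 × 0.32 = 14.08
  Problem sets 45 × 0.32 = 14.4
Sum = 58.72
58.72 < 60 → F

F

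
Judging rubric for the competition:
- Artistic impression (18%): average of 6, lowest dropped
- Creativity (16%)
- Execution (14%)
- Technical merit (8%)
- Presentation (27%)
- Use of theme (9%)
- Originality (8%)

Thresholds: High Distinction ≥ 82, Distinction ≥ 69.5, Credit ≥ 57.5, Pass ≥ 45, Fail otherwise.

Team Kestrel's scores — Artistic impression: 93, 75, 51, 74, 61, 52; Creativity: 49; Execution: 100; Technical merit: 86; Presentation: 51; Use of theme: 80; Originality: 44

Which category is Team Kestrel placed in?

Artistic impression: drop 51 → average of remaining 5 = 355/5 = 71
Weighted total:
  Artistic impression 71 × 0.18 = 12.78
  Creativity 49 × 0.16 = 7.84
  Execution 100 × 0.14 = 14
  Technical merit 86 × 0.08 = 6.88
  Presentation 51 × 0.27 = 13.77
  Use of theme 80 × 0.09 = 7.2
  Originality 44 × 0.08 = 3.52
Sum = 65.99
65.99 is ≥ 57.5 and < 69.5 → Credit

Credit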